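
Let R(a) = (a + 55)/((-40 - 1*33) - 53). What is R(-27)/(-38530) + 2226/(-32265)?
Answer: -2858687/41439015 ≈ -0.068985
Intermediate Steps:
R(a) = -55/126 - a/126 (R(a) = (55 + a)/((-40 - 33) - 53) = (55 + a)/(-73 - 53) = (55 + a)/(-126) = (55 + a)*(-1/126) = -55/126 - a/126)
R(-27)/(-38530) + 2226/(-32265) = (-55/126 - 1/126*(-27))/(-38530) + 2226/(-32265) = (-55/126 + 3/14)*(-1/38530) + 2226*(-1/32265) = -2/9*(-1/38530) - 742/10755 = 1/173385 - 742/10755 = -2858687/41439015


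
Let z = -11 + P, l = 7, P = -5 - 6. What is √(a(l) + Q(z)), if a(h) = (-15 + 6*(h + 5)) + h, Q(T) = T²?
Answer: 2*√137 ≈ 23.409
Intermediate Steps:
P = -11
z = -22 (z = -11 - 11 = -22)
a(h) = 15 + 7*h (a(h) = (-15 + 6*(5 + h)) + h = (-15 + (30 + 6*h)) + h = (15 + 6*h) + h = 15 + 7*h)
√(a(l) + Q(z)) = √((15 + 7*7) + (-22)²) = √((15 + 49) + 484) = √(64 + 484) = √548 = 2*√137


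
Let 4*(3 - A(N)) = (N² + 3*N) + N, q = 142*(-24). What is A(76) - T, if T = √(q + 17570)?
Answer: -1517 - √14162 ≈ -1636.0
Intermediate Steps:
q = -3408
A(N) = 3 - N - N²/4 (A(N) = 3 - ((N² + 3*N) + N)/4 = 3 - (N² + 4*N)/4 = 3 + (-N - N²/4) = 3 - N - N²/4)
T = √14162 (T = √(-3408 + 17570) = √14162 ≈ 119.00)
A(76) - T = (3 - 1*76 - ¼*76²) - √14162 = (3 - 76 - ¼*5776) - √14162 = (3 - 76 - 1444) - √14162 = -1517 - √14162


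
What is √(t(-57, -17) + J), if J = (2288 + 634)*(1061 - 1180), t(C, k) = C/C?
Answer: I*√347717 ≈ 589.68*I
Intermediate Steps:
t(C, k) = 1
J = -347718 (J = 2922*(-119) = -347718)
√(t(-57, -17) + J) = √(1 - 347718) = √(-347717) = I*√347717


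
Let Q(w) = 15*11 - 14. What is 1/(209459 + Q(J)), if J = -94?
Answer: 1/209610 ≈ 4.7708e-6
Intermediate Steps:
Q(w) = 151 (Q(w) = 165 - 14 = 151)
1/(209459 + Q(J)) = 1/(209459 + 151) = 1/209610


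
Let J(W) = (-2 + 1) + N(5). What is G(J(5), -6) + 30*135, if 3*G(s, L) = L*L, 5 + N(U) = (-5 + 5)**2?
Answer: 4062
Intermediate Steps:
N(U) = -5 (N(U) = -5 + (-5 + 5)**2 = -5 + 0**2 = -5 + 0 = -5)
J(W) = -6 (J(W) = (-2 + 1) - 5 = -1 - 5 = -6)
G(s, L) = L**2/3 (G(s, L) = (L*L)/3 = L**2/3)
G(J(5), -6) + 30*135 = (1/3)*(-6)**2 + 30*135 = (1/3)*36 + 4050 = 12 + 4050 = 4062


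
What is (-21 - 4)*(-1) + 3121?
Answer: 3146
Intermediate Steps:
(-21 - 4)*(-1) + 3121 = -25*(-1) + 3121 = 25 + 3121 = 3146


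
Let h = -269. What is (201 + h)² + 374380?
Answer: 379004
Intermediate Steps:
(201 + h)² + 374380 = (201 - 269)² + 374380 = (-68)² + 374380 = 4624 + 374380 = 379004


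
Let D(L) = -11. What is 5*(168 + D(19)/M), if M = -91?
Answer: 76495/91 ≈ 840.60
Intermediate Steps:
5*(168 + D(19)/M) = 5*(168 - 11/(-91)) = 5*(168 - 11*(-1/91)) = 5*(168 + 11/91) = 5*(15299/91) = 76495/91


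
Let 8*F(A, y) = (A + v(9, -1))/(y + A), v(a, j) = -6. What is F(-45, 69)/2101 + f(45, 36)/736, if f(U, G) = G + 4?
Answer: 167689/3092672 ≈ 0.054221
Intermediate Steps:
f(U, G) = 4 + G
F(A, y) = (-6 + A)/(8*(A + y)) (F(A, y) = ((A - 6)/(y + A))/8 = ((-6 + A)/(A + y))/8 = (-6 + A)/(8*(A + y)))
F(-45, 69)/2101 + f(45, 36)/736 = ((-6 - 45)/(8*(-45 + 69)))/2101 + (4 + 36)/736 = ((⅛)*(-51)/24)*(1/2101) + 40*(1/736) = ((⅛)*(1/24)*(-51))*(1/2101) + 5/92 = -17/64*1/2101 + 5/92 = -17/134464 + 5/92 = 167689/3092672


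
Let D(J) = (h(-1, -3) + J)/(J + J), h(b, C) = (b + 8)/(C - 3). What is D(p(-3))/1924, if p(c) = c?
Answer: 25/69264 ≈ 0.00036094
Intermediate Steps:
h(b, C) = (8 + b)/(-3 + C)
D(J) = (-7/6 + J)/(2*J) (D(J) = ((8 - 1)/(-3 - 3) + J)/(J + J) = (7/(-6) + J)/((2*J)) = (-⅙*7 + J)*(1/(2*J)) = (-7/6 + J)*(1/(2*J)) = (-7/6 + J)/(2*J))
D(p(-3))/1924 = ((1/12)*(-7 + 6*(-3))/(-3))/1924 = ((1/12)*(-⅓)*(-7 - 18))*(1/1924) = ((1/12)*(-⅓)*(-25))*(1/1924) = (25/36)*(1/1924) = 25/69264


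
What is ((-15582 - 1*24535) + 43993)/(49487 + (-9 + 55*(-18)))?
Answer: 51/638 ≈ 0.079937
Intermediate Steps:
((-15582 - 1*24535) + 43993)/(49487 + (-9 + 55*(-18))) = ((-15582 - 24535) + 43993)/(49487 + (-9 - 990)) = (-40117 + 43993)/(49487 - 999) = 3876/48488 = 3876*(1/48488) = 51/638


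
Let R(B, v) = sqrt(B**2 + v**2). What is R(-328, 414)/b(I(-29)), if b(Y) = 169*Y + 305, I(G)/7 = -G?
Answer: sqrt(69745)/17306 ≈ 0.015260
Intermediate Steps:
I(G) = -7*G (I(G) = 7*(-G) = -7*G)
b(Y) = 305 + 169*Y
R(-328, 414)/b(I(-29)) = sqrt((-328)**2 + 414**2)/(305 + 169*(-7*(-29))) = sqrt(107584 + 171396)/(305 + 169*203) = sqrt(278980)/(305 + 34307) = (2*sqrt(69745))/34612 = (2*sqrt(69745))*(1/34612) = sqrt(69745)/17306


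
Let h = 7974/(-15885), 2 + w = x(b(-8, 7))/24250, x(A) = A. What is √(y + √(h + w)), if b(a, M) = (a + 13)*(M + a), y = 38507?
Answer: √(4514738124106700 + 342410*I*√293368190786)/342410 ≈ 196.23 + 0.0040305*I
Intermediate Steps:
b(a, M) = (13 + a)*(M + a)
w = -9701/4850 (w = -2 + ((-8)² + 13*7 + 13*(-8) + 7*(-8))/24250 = -2 + (64 + 91 - 104 - 56)*(1/24250) = -2 - 5*1/24250 = -2 - 1/4850 = -9701/4850 ≈ -2.0002)
h = -886/1765 (h = 7974*(-1/15885) = -886/1765 ≈ -0.50198)
√(y + √(h + w)) = √(38507 + √(-886/1765 - 9701/4850)) = √(38507 + √(-4283873/1712050)) = √(38507 + I*√293368190786/342410)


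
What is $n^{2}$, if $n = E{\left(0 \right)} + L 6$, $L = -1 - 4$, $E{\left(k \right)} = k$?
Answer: $900$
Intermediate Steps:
$L = -5$
$n = -30$ ($n = 0 - 30 = -30$)
$n^{2} = \left(-30\right)^{2} = 900$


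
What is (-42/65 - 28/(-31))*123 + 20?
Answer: 104014/2015 ≈ 51.620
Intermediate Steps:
(-42/65 - 28/(-31))*123 + 20 = (-42*1/65 - 28*(-1/31))*123 + 20 = (-42/65 + 28/31)*123 + 20 = (518/2015)*123 + 20 = 63714/2015 + 20 = 104014/2015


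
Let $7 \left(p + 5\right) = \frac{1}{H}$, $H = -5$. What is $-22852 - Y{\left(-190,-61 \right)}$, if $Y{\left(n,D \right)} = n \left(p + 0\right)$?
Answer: $- \frac{166652}{7} \approx -23807.0$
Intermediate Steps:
$p = - \frac{176}{35}$ ($p = -5 + \frac{1}{7 \left(-5\right)} = -5 + \frac{1}{7} \left(- \frac{1}{5}\right) = -5 - \frac{1}{35} = - \frac{176}{35} \approx -5.0286$)
$Y{\left(n,D \right)} = - \frac{176 n}{35}$ ($Y{\left(n,D \right)} = n \left(- \frac{176}{35} + 0\right) = n \left(- \frac{176}{35}\right) = - \frac{176 n}{35}$)
$-22852 - Y{\left(-190,-61 \right)} = -22852 - \left(- \frac{176}{35}\right) \left(-190\right) = -22852 - \frac{6688}{7} = - \frac{166652}{7}$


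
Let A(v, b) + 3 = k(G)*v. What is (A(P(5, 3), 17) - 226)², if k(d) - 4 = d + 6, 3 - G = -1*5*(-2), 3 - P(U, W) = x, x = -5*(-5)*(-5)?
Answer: 24025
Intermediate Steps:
x = -125 (x = 25*(-5) = -125)
P(U, W) = 128 (P(U, W) = 3 - 1*(-125) = 3 + 125 = 128)
G = -7 (G = 3 - (-1*5)*(-2) = 3 - (-5)*(-2) = 3 - 1*10 = 3 - 10 = -7)
k(d) = 10 + d (k(d) = 4 + (d + 6) = 4 + (6 + d) = 10 + d)
A(v, b) = -3 + 3*v (A(v, b) = -3 + (10 - 7)*v = -3 + 3*v)
(A(P(5, 3), 17) - 226)² = ((-3 + 3*128) - 226)² = ((-3 + 384) - 226)² = (381 - 226)² = 155² = 24025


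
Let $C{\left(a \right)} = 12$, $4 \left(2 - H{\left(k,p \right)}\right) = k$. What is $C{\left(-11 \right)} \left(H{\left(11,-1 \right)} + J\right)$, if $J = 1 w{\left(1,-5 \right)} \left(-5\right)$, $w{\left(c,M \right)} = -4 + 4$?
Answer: $-9$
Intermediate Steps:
$w{\left(c,M \right)} = 0$
$H{\left(k,p \right)} = 2 - \frac{k}{4}$
$J = 0$ ($J = 1 \cdot 0 \left(-5\right) = 0 \left(-5\right) = 0$)
$C{\left(-11 \right)} \left(H{\left(11,-1 \right)} + J\right) = 12 \left(\left(2 - \frac{11}{4}\right) + 0\right) = 12 \left(- \frac{3}{4} + 0\right) = 12 \left(- \frac{3}{4}\right) = -9$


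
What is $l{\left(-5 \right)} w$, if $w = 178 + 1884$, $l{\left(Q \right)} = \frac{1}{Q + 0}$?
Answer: $- \frac{2062}{5} \approx -412.4$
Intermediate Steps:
$l{\left(Q \right)} = \frac{1}{Q}$
$w = 2062$
$l{\left(-5 \right)} w = \frac{1}{-5} \cdot 2062 = \left(- \frac{1}{5}\right) 2062 = - \frac{2062}{5}$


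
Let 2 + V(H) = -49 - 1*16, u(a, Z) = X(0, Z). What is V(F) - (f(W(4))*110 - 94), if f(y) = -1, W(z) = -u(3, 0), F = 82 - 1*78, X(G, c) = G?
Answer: 137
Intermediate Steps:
F = 4 (F = 82 - 78 = 4)
u(a, Z) = 0
W(z) = 0 (W(z) = -1*0 = 0)
V(H) = -67 (V(H) = -2 + (-49 - 1*16) = -2 + (-49 - 16) = -2 - 65 = -67)
V(F) - (f(W(4))*110 - 94) = -67 - (-1*110 - 94) = -67 - (-110 - 94) = -67 - 1*(-204) = -67 + 204 = 137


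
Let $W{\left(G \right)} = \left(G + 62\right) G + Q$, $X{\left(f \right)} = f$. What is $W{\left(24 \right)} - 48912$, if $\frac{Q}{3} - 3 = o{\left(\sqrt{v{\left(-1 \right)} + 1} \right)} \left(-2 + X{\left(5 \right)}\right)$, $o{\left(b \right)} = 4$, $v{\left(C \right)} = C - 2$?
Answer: $-46803$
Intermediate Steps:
$v{\left(C \right)} = -2 + C$
$Q = 45$ ($Q = 9 + 3 \cdot 4 \left(-2 + 5\right) = 9 + 3 \cdot 4 \cdot 3 = 9 + 3 \cdot 12 = 9 + 36 = 45$)
$W{\left(G \right)} = 45 + G \left(62 + G\right)$ ($W{\left(G \right)} = \left(G + 62\right) G + 45 = \left(62 + G\right) G + 45 = G \left(62 + G\right) + 45 = 45 + G \left(62 + G\right)$)
$W{\left(24 \right)} - 48912 = \left(45 + 24^{2} + 62 \cdot 24\right) - 48912 = \left(45 + 576 + 1488\right) - 48912 = 2109 - 48912 = -46803$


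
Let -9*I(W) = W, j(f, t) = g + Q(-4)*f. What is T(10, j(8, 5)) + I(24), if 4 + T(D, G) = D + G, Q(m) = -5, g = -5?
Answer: -125/3 ≈ -41.667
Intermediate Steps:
j(f, t) = -5 - 5*f
T(D, G) = -4 + D + G (T(D, G) = -4 + (D + G) = -4 + D + G)
I(W) = -W/9
T(10, j(8, 5)) + I(24) = (-4 + 10 + (-5 - 5*8)) - ⅑*24 = (-4 + 10 + (-5 - 40)) - 8/3 = (-4 + 10 - 45) - 8/3 = -39 - 8/3 = -125/3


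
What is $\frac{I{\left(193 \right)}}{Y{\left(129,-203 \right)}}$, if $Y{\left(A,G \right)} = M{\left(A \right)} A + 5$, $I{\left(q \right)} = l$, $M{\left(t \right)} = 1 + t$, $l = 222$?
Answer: $\frac{222}{16775} \approx 0.013234$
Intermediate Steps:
$I{\left(q \right)} = 222$
$Y{\left(A,G \right)} = 5 + A \left(1 + A\right)$ ($Y{\left(A,G \right)} = \left(1 + A\right) A + 5 = A \left(1 + A\right) + 5 = 5 + A \left(1 + A\right)$)
$\frac{I{\left(193 \right)}}{Y{\left(129,-203 \right)}} = \frac{222}{5 + 129 \left(1 + 129\right)} = \frac{222}{5 + 129 \cdot 130} = \frac{222}{5 + 16770} = \frac{222}{16775}$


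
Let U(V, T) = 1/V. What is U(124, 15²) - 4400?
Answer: -545599/124 ≈ -4400.0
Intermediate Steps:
U(124, 15²) - 4400 = 1/124 - 4400 = -545599/124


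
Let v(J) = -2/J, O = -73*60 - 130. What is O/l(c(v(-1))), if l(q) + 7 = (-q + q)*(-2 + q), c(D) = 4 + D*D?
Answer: 4510/7 ≈ 644.29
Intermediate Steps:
O = -4510 (O = -4380 - 130 = -4510)
c(D) = 4 + D²
l(q) = -7 (l(q) = -7 + (-q + q)*(-2 + q) = -7 + 0*(-2 + q) = -7 + 0 = -7)
O/l(c(v(-1))) = -4510/(-7) = -4510*(-⅐) = 4510/7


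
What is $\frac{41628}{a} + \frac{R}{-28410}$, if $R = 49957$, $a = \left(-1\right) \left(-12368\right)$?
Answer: $\frac{70597913}{43921860} \approx 1.6074$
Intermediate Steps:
$a = 12368$
$\frac{41628}{a} + \frac{R}{-28410} = \frac{41628}{12368} + \frac{49957}{-28410} = 41628 \cdot \frac{1}{12368} + 49957 \left(- \frac{1}{28410}\right) = \frac{10407}{3092} - \frac{49957}{28410} = \frac{70597913}{43921860}$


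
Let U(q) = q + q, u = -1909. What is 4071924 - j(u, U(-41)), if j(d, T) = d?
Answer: 4073833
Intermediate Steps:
U(q) = 2*q
4071924 - j(u, U(-41)) = 4071924 - 1*(-1909) = 4071924 + 1909 = 4073833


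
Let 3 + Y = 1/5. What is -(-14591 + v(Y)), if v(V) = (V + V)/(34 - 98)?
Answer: 1167273/80 ≈ 14591.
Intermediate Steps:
Y = -14/5 (Y = -3 + 1/5 = -3 + ⅕ = -14/5 ≈ -2.8000)
v(V) = -V/32 (v(V) = (2*V)/(-64) = (2*V)*(-1/64) = -V/32)
-(-14591 + v(Y)) = -(-14591 - 1/32*(-14/5)) = -(-14591 + 7/80) = -1*(-1167273/80) = 1167273/80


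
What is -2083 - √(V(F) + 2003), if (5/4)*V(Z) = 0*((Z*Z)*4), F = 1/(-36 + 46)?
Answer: -2083 - √2003 ≈ -2127.8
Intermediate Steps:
F = ⅒ (F = 1/10 = ⅒ ≈ 0.10000)
V(Z) = 0 (V(Z) = 4*(0*((Z*Z)*4))/5 = 4*(0*(Z²*4))/5 = 4*(0*(4*Z²))/5 = (⅘)*0 = 0)
-2083 - √(V(F) + 2003) = -2083 - √(0 + 2003) = -2083 - √2003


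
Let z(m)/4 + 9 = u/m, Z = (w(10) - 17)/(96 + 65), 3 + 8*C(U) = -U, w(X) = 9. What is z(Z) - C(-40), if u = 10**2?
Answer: -64725/8 ≈ -8090.6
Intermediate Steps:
C(U) = -3/8 - U/8 (C(U) = -3/8 + (-U)/8 = -3/8 - U/8)
Z = -8/161 (Z = (9 - 17)/(96 + 65) = -8/161 ≈ -0.049689)
u = 100
z(m) = -36 + 400/m (z(m) = -36 + 4*(100/m) = -36 + 400/m)
z(Z) - C(-40) = (-36 + 400/(-8/161)) - (-3/8 - 1/8*(-40)) = (-36 + 400*(-161/8)) - (-3/8 + 5) = (-36 - 8050) - 1*37/8 = -8086 - 37/8 = -64725/8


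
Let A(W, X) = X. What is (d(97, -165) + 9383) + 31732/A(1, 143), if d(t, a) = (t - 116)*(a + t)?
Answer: 1558257/143 ≈ 10897.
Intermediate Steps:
d(t, a) = (-116 + t)*(a + t)
(d(97, -165) + 9383) + 31732/A(1, 143) = ((97² - 116*(-165) - 116*97 - 165*97) + 9383) + 31732/143 = ((9409 + 19140 - 11252 - 16005) + 9383) + 31732*(1/143) = (1292 + 9383) + 31732/143 = 10675 + 31732/143 = 1558257/143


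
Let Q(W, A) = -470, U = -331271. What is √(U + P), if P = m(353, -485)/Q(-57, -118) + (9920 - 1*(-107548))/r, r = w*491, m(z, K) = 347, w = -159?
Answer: I*√49556063244553706910/12230810 ≈ 575.56*I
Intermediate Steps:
r = -78069 (r = -159*491 = -78069)
P = -27433301/12230810 (P = 347/(-470) + (9920 - 1*(-107548))/(-78069) = 347*(-1/470) + (9920 + 107548)*(-1/78069) = -347/470 + 117468*(-1/78069) = -347/470 - 39156/26023 = -27433301/12230810 ≈ -2.2430)
√(U + P) = √(-331271 - 27433301/12230810) = √(-4051740092811/12230810) = I*√49556063244553706910/12230810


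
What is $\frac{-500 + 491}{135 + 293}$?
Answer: $- \frac{9}{428} \approx -0.021028$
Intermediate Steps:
$\frac{-500 + 491}{135 + 293} = - \frac{9}{428}$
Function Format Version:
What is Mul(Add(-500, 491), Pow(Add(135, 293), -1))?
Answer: Rational(-9, 428) ≈ -0.021028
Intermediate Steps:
Mul(Add(-500, 491), Pow(Add(135, 293), -1)) = Mul(-9, Pow(428, -1)) = Mul(-9, Rational(1, 428)) = Rational(-9, 428)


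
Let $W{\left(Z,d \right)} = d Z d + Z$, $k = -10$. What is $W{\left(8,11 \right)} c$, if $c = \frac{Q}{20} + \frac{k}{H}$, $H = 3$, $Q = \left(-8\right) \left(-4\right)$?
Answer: $- \frac{25376}{15} \approx -1691.7$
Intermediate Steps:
$Q = 32$
$W{\left(Z,d \right)} = Z + Z d^{2}$ ($W{\left(Z,d \right)} = Z d d + Z = Z d^{2} + Z = Z + Z d^{2}$)
$c = - \frac{26}{15}$ ($c = \frac{32}{20} - \frac{10}{3} = 32 \cdot \frac{1}{20} - \frac{10}{3} = \frac{8}{5} - \frac{10}{3} = - \frac{26}{15} \approx -1.7333$)
$W{\left(8,11 \right)} c = 8 \left(1 + 11^{2}\right) \left(- \frac{26}{15}\right) = 8 \left(1 + 121\right) \left(- \frac{26}{15}\right) = 8 \cdot 122 \left(- \frac{26}{15}\right) = 976 \left(- \frac{26}{15}\right) = - \frac{25376}{15}$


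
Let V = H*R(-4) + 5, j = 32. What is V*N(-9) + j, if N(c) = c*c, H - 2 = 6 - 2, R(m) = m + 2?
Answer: -535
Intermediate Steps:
R(m) = 2 + m
H = 6 (H = 2 + (6 - 2) = 2 + 4 = 6)
N(c) = c²
V = -7 (V = 6*(2 - 4) + 5 = 6*(-2) + 5 = -12 + 5 = -7)
V*N(-9) + j = -7*(-9)² + 32 = -7*81 + 32 = -567 + 32 = -535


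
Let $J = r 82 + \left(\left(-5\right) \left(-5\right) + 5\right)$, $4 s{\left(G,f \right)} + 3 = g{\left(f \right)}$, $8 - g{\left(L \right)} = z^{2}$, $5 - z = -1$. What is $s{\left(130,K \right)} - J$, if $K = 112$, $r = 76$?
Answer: $- \frac{25079}{4} \approx -6269.8$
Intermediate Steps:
$z = 6$ ($z = 5 - -1 = 5 + 1 = 6$)
$g{\left(L \right)} = -28$ ($g{\left(L \right)} = 8 - 6^{2} = 8 - 36 = -28$)
$s{\left(G,f \right)} = - \frac{31}{4}$ ($s{\left(G,f \right)} = - \frac{3}{4} + \frac{1}{4} \left(-28\right) = - \frac{3}{4} - 7 = - \frac{31}{4}$)
$J = 6262$ ($J = 76 \cdot 82 + \left(\left(-5\right) \left(-5\right) + 5\right) = 6232 + \left(25 + 5\right) = 6232 + 30 = 6262$)
$s{\left(130,K \right)} - J = - \frac{31}{4} - 6262 = - \frac{25079}{4}$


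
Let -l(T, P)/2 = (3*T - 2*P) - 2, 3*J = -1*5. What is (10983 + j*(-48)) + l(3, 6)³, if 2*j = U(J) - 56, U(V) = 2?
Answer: 13279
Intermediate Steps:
J = -5/3 (J = (-1*5)/3 = (⅓)*(-5) = -5/3 ≈ -1.6667)
l(T, P) = 4 - 6*T + 4*P (l(T, P) = -2*((3*T - 2*P) - 2) = -2*((-2*P + 3*T) - 2) = -2*(-2 - 2*P + 3*T) = 4 - 6*T + 4*P)
j = -27 (j = (2 - 56)/2 = (½)*(-54) = -27)
(10983 + j*(-48)) + l(3, 6)³ = (10983 - 27*(-48)) + (4 - 6*3 + 4*6)³ = (10983 + 1296) + (4 - 18 + 24)³ = 12279 + 10³ = 12279 + 1000 = 13279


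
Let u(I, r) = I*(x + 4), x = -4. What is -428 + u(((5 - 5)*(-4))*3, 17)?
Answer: -428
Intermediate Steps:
u(I, r) = 0 (u(I, r) = I*(-4 + 4) = I*0 = 0)
-428 + u(((5 - 5)*(-4))*3, 17) = -428 + 0 = -428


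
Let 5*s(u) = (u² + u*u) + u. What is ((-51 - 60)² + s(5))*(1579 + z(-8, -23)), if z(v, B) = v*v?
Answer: 20261476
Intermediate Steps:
s(u) = u/5 + 2*u²/5 (s(u) = ((u² + u*u) + u)/5 = ((u² + u²) + u)/5 = (2*u² + u)/5 = (u + 2*u²)/5 = u/5 + 2*u²/5)
z(v, B) = v²
((-51 - 60)² + s(5))*(1579 + z(-8, -23)) = ((-51 - 60)² + (⅕)*5*(1 + 2*5))*(1579 + (-8)²) = ((-111)² + (⅕)*5*(1 + 10))*(1579 + 64) = (12321 + (⅕)*5*11)*1643 = (12321 + 11)*1643 = 12332*1643 = 20261476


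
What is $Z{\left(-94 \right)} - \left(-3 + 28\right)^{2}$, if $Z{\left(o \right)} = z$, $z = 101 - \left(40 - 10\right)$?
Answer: $-554$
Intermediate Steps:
$z = 71$ ($z = 101 - 30 = 71$)
$Z{\left(o \right)} = 71$
$Z{\left(-94 \right)} - \left(-3 + 28\right)^{2} = 71 - \left(-3 + 28\right)^{2} = 71 - 25^{2} = 71 - 625 = -554$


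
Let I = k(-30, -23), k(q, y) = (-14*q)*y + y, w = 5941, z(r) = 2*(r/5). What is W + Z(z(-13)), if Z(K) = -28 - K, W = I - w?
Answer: -78234/5 ≈ -15647.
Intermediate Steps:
z(r) = 2*r/5 (z(r) = 2*(r*(⅕)) = 2*(r/5) = 2*r/5)
k(q, y) = y - 14*q*y (k(q, y) = -14*q*y + y = y - 14*q*y)
I = -9683 (I = -23*(1 - 14*(-30)) = -23*(1 + 420) = -23*421 = -9683)
W = -15624 (W = -9683 - 1*5941 = -9683 - 5941 = -15624)
W + Z(z(-13)) = -15624 + (-28 - 2*(-13)/5) = -15624 + (-28 - 1*(-26/5)) = -15624 + (-28 + 26/5) = -15624 - 114/5 = -78234/5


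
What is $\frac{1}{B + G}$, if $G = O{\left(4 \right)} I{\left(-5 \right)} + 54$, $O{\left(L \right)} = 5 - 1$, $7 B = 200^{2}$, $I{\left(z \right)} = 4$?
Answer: $\frac{7}{40490} \approx 0.00017288$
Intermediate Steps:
$B = \frac{40000}{7}$ ($B = \frac{200^{2}}{7} = \frac{1}{7} \cdot 40000 = \frac{40000}{7} \approx 5714.3$)
$O{\left(L \right)} = 4$
$G = 70$ ($G = 4 \cdot 4 + 54 = 16 + 54 = 70$)
$\frac{1}{B + G} = \frac{1}{\frac{40000}{7} + 70} = \frac{1}{\frac{40490}{7}} = \frac{7}{40490}$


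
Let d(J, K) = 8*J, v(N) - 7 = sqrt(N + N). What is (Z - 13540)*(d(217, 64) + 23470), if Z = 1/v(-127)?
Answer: 25206*(-13540*sqrt(254) + 94779*I)/(sqrt(254) - 7*I) ≈ -3.4129e+8 - 1325.8*I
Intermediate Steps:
v(N) = 7 + sqrt(2)*sqrt(N) (v(N) = 7 + sqrt(N + N) = 7 + sqrt(2*N) = 7 + sqrt(2)*sqrt(N))
Z = 1/(7 + I*sqrt(254)) (Z = 1/(7 + sqrt(2)*sqrt(-127)) = 1/(7 + sqrt(2)*(I*sqrt(127))) = 1/(7 + I*sqrt(254)) ≈ 0.023102 - 0.052599*I)
(Z - 13540)*(d(217, 64) + 23470) = ((7/303 - I*sqrt(254)/303) - 13540)*(8*217 + 23470) = (-4102613/303 - I*sqrt(254)/303)*(1736 + 23470) = (-4102613/303 - I*sqrt(254)/303)*25206 = -34470154426/101 - 8402*I*sqrt(254)/101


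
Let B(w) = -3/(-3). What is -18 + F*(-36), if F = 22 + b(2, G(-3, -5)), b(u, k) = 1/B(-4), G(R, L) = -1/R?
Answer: -846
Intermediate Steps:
B(w) = 1 (B(w) = -3*(-⅓) = 1)
b(u, k) = 1 (b(u, k) = 1/1 = 1)
F = 23 (F = 22 + 1 = 23)
-18 + F*(-36) = -18 + 23*(-36) = -18 - 828 = -846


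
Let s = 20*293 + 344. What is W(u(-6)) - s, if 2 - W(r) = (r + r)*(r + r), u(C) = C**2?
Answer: -11386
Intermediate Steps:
W(r) = 2 - 4*r**2 (W(r) = 2 - (r + r)*(r + r) = 2 - 2*r*2*r = 2 - 4*r**2)
s = 6204 (s = 5860 + 344 = 6204)
W(u(-6)) - s = (2 - 4*((-6)**2)**2) - 1*6204 = (2 - 4*36**2) - 6204 = (2 - 4*1296) - 6204 = (2 - 5184) - 6204 = -5182 - 6204 = -11386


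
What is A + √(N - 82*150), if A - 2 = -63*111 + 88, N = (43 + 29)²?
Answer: -6903 + 2*I*√1779 ≈ -6903.0 + 84.356*I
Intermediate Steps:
N = 5184 (N = 72² = 5184)
A = -6903 (A = 2 + (-63*111 + 88) = 2 + (-6993 + 88) = 2 - 6905 = -6903)
A + √(N - 82*150) = -6903 + √(5184 - 82*150) = -6903 + √(5184 - 12300) = -6903 + √(-7116) = -6903 + 2*I*√1779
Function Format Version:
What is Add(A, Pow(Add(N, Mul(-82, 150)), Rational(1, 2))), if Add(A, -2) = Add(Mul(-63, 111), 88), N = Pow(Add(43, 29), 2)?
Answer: Add(-6903, Mul(2, I, Pow(1779, Rational(1, 2)))) ≈ Add(-6903.0, Mul(84.356, I))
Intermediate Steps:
N = 5184 (N = Pow(72, 2) = 5184)
A = -6903 (A = Add(2, Add(Mul(-63, 111), 88)) = Add(2, Add(-6993, 88)) = Add(2, -6905) = -6903)
Add(A, Pow(Add(N, Mul(-82, 150)), Rational(1, 2))) = Add(-6903, Pow(Add(5184, Mul(-82, 150)), Rational(1, 2))) = Add(-6903, Pow(Add(5184, -12300), Rational(1, 2))) = Add(-6903, Pow(-7116, Rational(1, 2))) = Add(-6903, Mul(2, I, Pow(1779, Rational(1, 2))))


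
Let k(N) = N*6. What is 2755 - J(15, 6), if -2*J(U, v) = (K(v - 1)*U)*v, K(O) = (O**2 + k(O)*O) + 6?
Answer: 10900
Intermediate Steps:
k(N) = 6*N
K(O) = 6 + 7*O**2 (K(O) = (O**2 + (6*O)*O) + 6 = (O**2 + 6*O**2) + 6 = 7*O**2 + 6 = 6 + 7*O**2)
J(U, v) = -U*v*(6 + 7*(-1 + v)**2)/2 (J(U, v) = -(6 + 7*(v - 1)**2)*U*v/2 = -(6 + 7*(-1 + v)**2)*U*v/2 = -U*(6 + 7*(-1 + v)**2)*v/2 = -U*v*(6 + 7*(-1 + v)**2)/2)
2755 - J(15, 6) = 2755 - (-1)*15*6*(6 + 7*(-1 + 6)**2)/2 = 2755 - (-1)*15*6*(6 + 7*5**2)/2 = 2755 - (-1)*15*6*(6 + 7*25)/2 = 2755 - (-1)*15*6*(6 + 175)/2 = 2755 - (-1)*15*6*181/2 = 2755 - 1*(-8145) = 2755 + 8145 = 10900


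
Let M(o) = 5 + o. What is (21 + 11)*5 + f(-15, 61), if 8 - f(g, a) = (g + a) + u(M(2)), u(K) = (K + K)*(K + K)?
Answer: -74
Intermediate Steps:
u(K) = 4*K**2 (u(K) = (2*K)*(2*K) = 4*K**2)
f(g, a) = -188 - a - g (f(g, a) = 8 - ((g + a) + 4*(5 + 2)**2) = 8 - ((a + g) + 4*7**2) = 8 - ((a + g) + 4*49) = 8 - ((a + g) + 196) = 8 - (196 + a + g) = 8 + (-196 - a - g) = -188 - a - g)
(21 + 11)*5 + f(-15, 61) = (21 + 11)*5 + (-188 - 1*61 - 1*(-15)) = 32*5 + (-188 - 61 + 15) = 160 - 234 = -74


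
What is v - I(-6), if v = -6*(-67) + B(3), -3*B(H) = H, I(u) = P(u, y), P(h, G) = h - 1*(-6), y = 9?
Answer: 401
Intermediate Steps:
P(h, G) = 6 + h (P(h, G) = h + 6 = 6 + h)
I(u) = 6 + u
B(H) = -H/3
v = 401 (v = -6*(-67) - ⅓*3 = 402 - 1 = 401)
v - I(-6) = 401 - (6 - 6) = 401 - 1*0 = 401 + 0 = 401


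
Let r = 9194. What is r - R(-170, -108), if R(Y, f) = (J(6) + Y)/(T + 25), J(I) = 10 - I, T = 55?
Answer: 367843/40 ≈ 9196.1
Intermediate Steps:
R(Y, f) = 1/20 + Y/80 (R(Y, f) = ((10 - 1*6) + Y)/(55 + 25) = ((10 - 6) + Y)/80 = (4 + Y)*(1/80) = 1/20 + Y/80)
r - R(-170, -108) = 9194 - (1/20 + (1/80)*(-170)) = 9194 - (1/20 - 17/8) = 9194 - 1*(-83/40) = 9194 + 83/40 = 367843/40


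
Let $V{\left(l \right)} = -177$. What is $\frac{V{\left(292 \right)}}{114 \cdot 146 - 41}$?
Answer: $- \frac{177}{16603} \approx -0.010661$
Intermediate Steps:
$\frac{V{\left(292 \right)}}{114 \cdot 146 - 41} = - \frac{177}{114 \cdot 146 - 41} = - \frac{177}{16644 - 41} = - \frac{177}{16603}$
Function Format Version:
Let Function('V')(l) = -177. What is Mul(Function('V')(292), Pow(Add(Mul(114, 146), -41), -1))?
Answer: Rational(-177, 16603) ≈ -0.010661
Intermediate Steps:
Mul(Function('V')(292), Pow(Add(Mul(114, 146), -41), -1)) = Mul(-177, Pow(Add(Mul(114, 146), -41), -1)) = Mul(-177, Pow(Add(16644, -41), -1)) = Mul(-177, Pow(16603, -1)) = Mul(-177, Rational(1, 16603)) = Rational(-177, 16603)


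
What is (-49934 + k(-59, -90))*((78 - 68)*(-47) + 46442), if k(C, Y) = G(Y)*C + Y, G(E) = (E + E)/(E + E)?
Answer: -2302415676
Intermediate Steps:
G(E) = 1 (G(E) = (2*E)/((2*E)) = (2*E)*(1/(2*E)) = 1)
k(C, Y) = C + Y (k(C, Y) = 1*C + Y = C + Y)
(-49934 + k(-59, -90))*((78 - 68)*(-47) + 46442) = (-49934 + (-59 - 90))*((78 - 68)*(-47) + 46442) = (-49934 - 149)*(10*(-47) + 46442) = -50083*(-470 + 46442) = -50083*45972 = -2302415676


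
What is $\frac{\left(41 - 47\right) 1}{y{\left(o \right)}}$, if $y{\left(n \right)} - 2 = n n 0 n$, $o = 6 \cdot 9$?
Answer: $-3$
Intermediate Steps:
$o = 54$
$y{\left(n \right)} = 2$ ($y{\left(n \right)} = 2 + n n 0 n = 2 + n^{2} \cdot 0 = 2 + 0 = 2$)
$\frac{\left(41 - 47\right) 1}{y{\left(o \right)}} = \frac{\left(41 - 47\right) 1}{2} = \left(-6\right) 1 \cdot \frac{1}{2} = \left(-6\right) \frac{1}{2} = -3$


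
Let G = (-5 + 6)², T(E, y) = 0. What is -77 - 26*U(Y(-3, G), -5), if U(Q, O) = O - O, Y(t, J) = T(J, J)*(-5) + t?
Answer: -77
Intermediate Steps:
G = 1 (G = 1² = 1)
Y(t, J) = t (Y(t, J) = 0*(-5) + t = 0 + t = t)
U(Q, O) = 0
-77 - 26*U(Y(-3, G), -5) = -77 - 26*0 = -77 + 0 = -77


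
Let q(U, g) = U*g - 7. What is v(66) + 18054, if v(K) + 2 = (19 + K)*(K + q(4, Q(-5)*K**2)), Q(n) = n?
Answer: -7382133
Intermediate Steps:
q(U, g) = -7 + U*g
v(K) = -2 + (19 + K)*(-7 + K - 20*K**2) (v(K) = -2 + (19 + K)*(K + (-7 + 4*(-5*K**2))) = -2 + (19 + K)*(K + (-7 - 20*K**2)) = -2 + (19 + K)*(-7 + K - 20*K**2))
v(66) + 18054 = (-135 - 379*66**2 - 20*66**3 + 12*66) + 18054 = (-135 - 379*4356 - 20*287496 + 792) + 18054 = (-135 - 1650924 - 5749920 + 792) + 18054 = -7400187 + 18054 = -7382133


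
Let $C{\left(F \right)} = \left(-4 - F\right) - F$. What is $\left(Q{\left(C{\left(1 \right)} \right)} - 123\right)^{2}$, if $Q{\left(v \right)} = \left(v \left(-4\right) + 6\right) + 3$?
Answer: $8100$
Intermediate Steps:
$C{\left(F \right)} = -4 - 2 F$
$Q{\left(v \right)} = 9 - 4 v$ ($Q{\left(v \right)} = \left(- 4 v + 6\right) + 3 = \left(6 - 4 v\right) + 3 = 9 - 4 v$)
$\left(Q{\left(C{\left(1 \right)} \right)} - 123\right)^{2} = \left(\left(9 - 4 \left(-4 - 2\right)\right) - 123\right)^{2} = \left(\left(9 - -24\right) - 123\right)^{2} = \left(\left(9 + 24\right) - 123\right)^{2} = \left(33 - 123\right)^{2} = \left(-90\right)^{2} = 8100$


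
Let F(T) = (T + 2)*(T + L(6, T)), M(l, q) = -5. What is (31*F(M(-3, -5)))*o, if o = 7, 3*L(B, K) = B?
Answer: 1953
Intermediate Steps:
L(B, K) = B/3
F(T) = (2 + T)**2 (F(T) = (T + 2)*(T + (1/3)*6) = (2 + T)*(T + 2) = (2 + T)*(2 + T) = (2 + T)**2)
(31*F(M(-3, -5)))*o = (31*(4 + (-5)**2 + 4*(-5)))*7 = (31*(4 + 25 - 20))*7 = (31*9)*7 = 279*7 = 1953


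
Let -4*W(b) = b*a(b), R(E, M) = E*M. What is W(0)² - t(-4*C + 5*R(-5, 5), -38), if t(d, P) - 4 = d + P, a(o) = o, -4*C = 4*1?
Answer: 155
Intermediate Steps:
C = -1 ≈ -1.0000
W(b) = -b²/4 (W(b) = -b*b/4 = -b²/4)
t(d, P) = 4 + P + d (t(d, P) = 4 + (d + P) = 4 + (P + d) = 4 + P + d)
W(0)² - t(-4*C + 5*R(-5, 5), -38) = (-¼*0²)² - (4 - 38 + (-4*(-1) + 5*(-5*5))) = (-¼*0)² - (4 - 38 + (4 + 5*(-25))) = 0² - (4 - 38 + (4 - 125)) = 0 - (4 - 38 - 121) = 0 - 1*(-155) = 0 + 155 = 155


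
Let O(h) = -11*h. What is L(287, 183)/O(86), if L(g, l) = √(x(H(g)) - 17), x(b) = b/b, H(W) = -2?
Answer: -2*I/473 ≈ -0.0042283*I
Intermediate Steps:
x(b) = 1
L(g, l) = 4*I (L(g, l) = √(1 - 17) = √(-16) = 4*I)
L(287, 183)/O(86) = (4*I)/((-11*86)) = (4*I)/(-946) = (4*I)*(-1/946) = -2*I/473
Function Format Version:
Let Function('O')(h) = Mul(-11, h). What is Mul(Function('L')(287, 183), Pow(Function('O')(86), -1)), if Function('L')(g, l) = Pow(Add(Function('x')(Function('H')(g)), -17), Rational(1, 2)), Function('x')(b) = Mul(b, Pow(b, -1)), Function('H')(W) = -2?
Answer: Mul(Rational(-2, 473), I) ≈ Mul(-0.0042283, I)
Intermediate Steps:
Function('x')(b) = 1
Function('L')(g, l) = Mul(4, I) (Function('L')(g, l) = Pow(Add(1, -17), Rational(1, 2)) = Pow(-16, Rational(1, 2)) = Mul(4, I))
Mul(Function('L')(287, 183), Pow(Function('O')(86), -1)) = Mul(Mul(4, I), Pow(Mul(-11, 86), -1)) = Mul(Mul(4, I), Pow(-946, -1)) = Mul(Mul(4, I), Rational(-1, 946)) = Mul(Rational(-2, 473), I)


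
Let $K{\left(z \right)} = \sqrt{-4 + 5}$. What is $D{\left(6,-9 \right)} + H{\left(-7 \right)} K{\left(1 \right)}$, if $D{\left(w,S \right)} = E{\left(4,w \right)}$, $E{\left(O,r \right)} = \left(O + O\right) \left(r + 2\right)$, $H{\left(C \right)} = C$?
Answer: $57$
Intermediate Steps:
$K{\left(z \right)} = 1$ ($K{\left(z \right)} = \sqrt{1} = 1$)
$E{\left(O,r \right)} = 2 O \left(2 + r\right)$
$D{\left(w,S \right)} = 16 + 8 w$ ($D{\left(w,S \right)} = 2 \cdot 4 \left(2 + w\right) = 16 + 8 w$)
$D{\left(6,-9 \right)} + H{\left(-7 \right)} K{\left(1 \right)} = \left(16 + 8 \cdot 6\right) - 7 = \left(16 + 48\right) - 7 = 64 - 7 = 57$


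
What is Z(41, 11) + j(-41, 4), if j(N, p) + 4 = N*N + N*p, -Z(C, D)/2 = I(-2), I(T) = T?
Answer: 1517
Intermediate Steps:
Z(C, D) = 4 (Z(C, D) = -2*(-2) = 4)
j(N, p) = -4 + N² + N*p (j(N, p) = -4 + (N*N + N*p) = -4 + (N² + N*p) = -4 + N² + N*p)
Z(41, 11) + j(-41, 4) = 4 + (-4 + (-41)² - 41*4) = 4 + (-4 + 1681 - 164) = 4 + 1513 = 1517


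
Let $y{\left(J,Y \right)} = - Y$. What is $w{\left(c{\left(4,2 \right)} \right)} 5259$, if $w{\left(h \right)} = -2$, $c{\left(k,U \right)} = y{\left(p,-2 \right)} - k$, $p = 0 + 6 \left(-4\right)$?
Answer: $-10518$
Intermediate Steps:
$p = -24$ ($p = 0 - 24 = -24$)
$c{\left(k,U \right)} = 2 - k$ ($c{\left(k,U \right)} = \left(-1\right) \left(-2\right) - k = 2 - k$)
$w{\left(c{\left(4,2 \right)} \right)} 5259 = \left(-2\right) 5259 = -10518$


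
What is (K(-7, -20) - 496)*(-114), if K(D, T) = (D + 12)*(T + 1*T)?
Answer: 79344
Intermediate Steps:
K(D, T) = 2*T*(12 + D) (K(D, T) = (12 + D)*(T + T) = (12 + D)*(2*T) = 2*T*(12 + D))
(K(-7, -20) - 496)*(-114) = (2*(-20)*(12 - 7) - 496)*(-114) = (2*(-20)*5 - 496)*(-114) = (-200 - 496)*(-114) = -696*(-114) = 79344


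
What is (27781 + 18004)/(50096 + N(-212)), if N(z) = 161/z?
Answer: 9706420/10620191 ≈ 0.91396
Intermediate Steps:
(27781 + 18004)/(50096 + N(-212)) = (27781 + 18004)/(50096 + 161/(-212)) = 45785/(50096 + 161*(-1/212)) = 45785/(50096 - 161/212) = 45785/(10620191/212) = 45785*(212/10620191) = 9706420/10620191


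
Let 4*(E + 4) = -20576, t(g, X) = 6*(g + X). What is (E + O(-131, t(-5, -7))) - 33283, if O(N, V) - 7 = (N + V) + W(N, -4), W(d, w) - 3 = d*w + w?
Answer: -38104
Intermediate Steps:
W(d, w) = 3 + w + d*w (W(d, w) = 3 + (d*w + w) = 3 + (w + d*w) = 3 + w + d*w)
t(g, X) = 6*X + 6*g (t(g, X) = 6*(X + g) = 6*X + 6*g)
O(N, V) = 6 + V - 3*N (O(N, V) = 7 + ((N + V) + (3 - 4 + N*(-4))) = 7 + ((N + V) + (3 - 4 - 4*N)) = 7 + ((N + V) + (-1 - 4*N)) = 7 + (-1 + V - 3*N) = 6 + V - 3*N)
E = -5148 (E = -4 + (¼)*(-20576) = -4 - 5144 = -5148)
(E + O(-131, t(-5, -7))) - 33283 = (-5148 + (6 + (6*(-7) + 6*(-5)) - 3*(-131))) - 33283 = (-5148 + (6 + (-42 - 30) + 393)) - 33283 = (-5148 + (6 - 72 + 393)) - 33283 = (-5148 + 327) - 33283 = -4821 - 33283 = -38104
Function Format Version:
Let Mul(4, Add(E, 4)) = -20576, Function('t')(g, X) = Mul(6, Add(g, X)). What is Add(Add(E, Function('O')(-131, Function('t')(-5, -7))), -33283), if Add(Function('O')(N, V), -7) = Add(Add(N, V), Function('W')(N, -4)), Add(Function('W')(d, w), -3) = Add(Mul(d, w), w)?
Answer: -38104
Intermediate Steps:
Function('W')(d, w) = Add(3, w, Mul(d, w)) (Function('W')(d, w) = Add(3, Add(Mul(d, w), w)) = Add(3, Add(w, Mul(d, w))) = Add(3, w, Mul(d, w)))
Function('t')(g, X) = Add(Mul(6, X), Mul(6, g)) (Function('t')(g, X) = Mul(6, Add(X, g)) = Add(Mul(6, X), Mul(6, g)))
Function('O')(N, V) = Add(6, V, Mul(-3, N)) (Function('O')(N, V) = Add(7, Add(Add(N, V), Add(3, -4, Mul(N, -4)))) = Add(7, Add(Add(N, V), Add(3, -4, Mul(-4, N)))) = Add(7, Add(Add(N, V), Add(-1, Mul(-4, N)))) = Add(7, Add(-1, V, Mul(-3, N))) = Add(6, V, Mul(-3, N)))
E = -5148 (E = Add(-4, Mul(Rational(1, 4), -20576)) = Add(-4, -5144) = -5148)
Add(Add(E, Function('O')(-131, Function('t')(-5, -7))), -33283) = Add(Add(-5148, Add(6, Add(Mul(6, -7), Mul(6, -5)), Mul(-3, -131))), -33283) = Add(Add(-5148, Add(6, Add(-42, -30), 393)), -33283) = Add(Add(-5148, Add(6, -72, 393)), -33283) = Add(Add(-5148, 327), -33283) = Add(-4821, -33283) = -38104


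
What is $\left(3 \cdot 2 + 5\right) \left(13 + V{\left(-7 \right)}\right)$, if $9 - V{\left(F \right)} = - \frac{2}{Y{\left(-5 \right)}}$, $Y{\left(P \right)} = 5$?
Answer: $\frac{1232}{5} \approx 246.4$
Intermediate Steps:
$V{\left(F \right)} = \frac{47}{5}$ ($V{\left(F \right)} = 9 - - \frac{2}{5} = 9 + \frac{2}{5} = \frac{47}{5}$)
$\left(3 \cdot 2 + 5\right) \left(13 + V{\left(-7 \right)}\right) = \left(3 \cdot 2 + 5\right) \left(13 + \frac{47}{5}\right) = \left(6 + 5\right) \frac{112}{5} = 11 \cdot \frac{112}{5} = \frac{1232}{5}$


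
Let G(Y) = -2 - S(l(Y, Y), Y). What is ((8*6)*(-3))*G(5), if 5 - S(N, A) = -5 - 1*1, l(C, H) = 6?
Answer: 1872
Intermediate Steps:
S(N, A) = 11 (S(N, A) = 5 - (-5 - 1*1) = 5 - (-5 - 1) = 5 - 1*(-6) = 5 + 6 = 11)
G(Y) = -13 (G(Y) = -2 - 1*11 = -2 - 11 = -13)
((8*6)*(-3))*G(5) = ((8*6)*(-3))*(-13) = (48*(-3))*(-13) = -144*(-13) = 1872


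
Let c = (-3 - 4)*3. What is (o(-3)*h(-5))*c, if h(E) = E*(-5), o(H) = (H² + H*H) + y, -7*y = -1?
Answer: -9525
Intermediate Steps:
y = ⅐ (y = -⅐*(-1) = ⅐ ≈ 0.14286)
c = -21 (c = -7*3 = -21)
o(H) = ⅐ + 2*H² (o(H) = (H² + H*H) + ⅐ = (H² + H²) + ⅐ = 2*H² + ⅐ = ⅐ + 2*H²)
h(E) = -5*E
(o(-3)*h(-5))*c = ((⅐ + 2*(-3)²)*(-5*(-5)))*(-21) = ((⅐ + 2*9)*25)*(-21) = ((⅐ + 18)*25)*(-21) = ((127/7)*25)*(-21) = (3175/7)*(-21) = -9525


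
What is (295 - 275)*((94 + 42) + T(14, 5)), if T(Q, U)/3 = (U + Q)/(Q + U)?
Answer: 2780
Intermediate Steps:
T(Q, U) = 3 (T(Q, U) = 3*((U + Q)/(Q + U)) = 3*((Q + U)/(Q + U)) = 3*1 = 3)
(295 - 275)*((94 + 42) + T(14, 5)) = (295 - 275)*((94 + 42) + 3) = 20*(136 + 3) = 20*139 = 2780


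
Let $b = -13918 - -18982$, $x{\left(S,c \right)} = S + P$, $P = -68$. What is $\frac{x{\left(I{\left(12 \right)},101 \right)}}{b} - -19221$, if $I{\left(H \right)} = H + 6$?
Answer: $\frac{48667547}{2532} \approx 19221.0$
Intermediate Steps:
$I{\left(H \right)} = 6 + H$
$x{\left(S,c \right)} = -68 + S$ ($x{\left(S,c \right)} = S - 68 = -68 + S$)
$b = 5064$ ($b = -13918 + 18982 = 5064$)
$\frac{x{\left(I{\left(12 \right)},101 \right)}}{b} - -19221 = \frac{-68 + \left(6 + 12\right)}{5064} - -19221 = \left(-68 + 18\right) \frac{1}{5064} + 19221 = \left(-50\right) \frac{1}{5064} + 19221 = - \frac{25}{2532} + 19221 = \frac{48667547}{2532}$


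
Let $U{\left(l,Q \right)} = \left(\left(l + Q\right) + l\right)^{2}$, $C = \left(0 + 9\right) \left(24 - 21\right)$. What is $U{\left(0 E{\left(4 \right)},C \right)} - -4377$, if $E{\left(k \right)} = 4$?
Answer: $5106$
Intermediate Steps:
$C = 27$ ($C = 9 \cdot 3 = 27$)
$U{\left(l,Q \right)} = \left(Q + 2 l\right)^{2}$ ($U{\left(l,Q \right)} = \left(\left(Q + l\right) + l\right)^{2} = \left(Q + 2 l\right)^{2}$)
$U{\left(0 E{\left(4 \right)},C \right)} - -4377 = \left(27 + 2 \cdot 0 \cdot 4\right)^{2} - -4377 = \left(27 + 2 \cdot 0\right)^{2} + 4377 = \left(27 + 0\right)^{2} + 4377 = 27^{2} + 4377 = 729 + 4377 = 5106$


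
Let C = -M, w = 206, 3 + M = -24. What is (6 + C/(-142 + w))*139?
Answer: 57129/64 ≈ 892.64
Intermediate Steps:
M = -27 (M = -3 - 24 = -27)
C = 27 (C = -1*(-27) = 27)
(6 + C/(-142 + w))*139 = (6 + 27/(-142 + 206))*139 = (6 + 27/64)*139 = (411/64)*139 = 57129/64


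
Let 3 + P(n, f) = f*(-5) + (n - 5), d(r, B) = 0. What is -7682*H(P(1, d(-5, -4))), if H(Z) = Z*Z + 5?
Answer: -414828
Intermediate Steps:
P(n, f) = -8 + n - 5*f (P(n, f) = -3 + (f*(-5) + (n - 5)) = -3 + (-5*f + (-5 + n)) = -3 + (-5 + n - 5*f) = -8 + n - 5*f)
H(Z) = 5 + Z² (H(Z) = Z² + 5 = 5 + Z²)
-7682*H(P(1, d(-5, -4))) = -7682*(5 + (-8 + 1 - 5*0)²) = -7682*(5 + (-8 + 1 + 0)²) = -7682*(5 + (-7)²) = -7682*(5 + 49) = -7682*54 = -414828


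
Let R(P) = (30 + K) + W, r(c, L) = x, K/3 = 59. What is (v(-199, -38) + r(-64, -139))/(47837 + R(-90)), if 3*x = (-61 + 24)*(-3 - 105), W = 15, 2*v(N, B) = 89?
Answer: 2753/96118 ≈ 0.028642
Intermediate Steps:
K = 177 (K = 3*59 = 177)
v(N, B) = 89/2 (v(N, B) = (½)*89 = 89/2)
x = 1332 (x = ((-61 + 24)*(-3 - 105))/3 = (-37*(-108))/3 = (⅓)*3996 = 1332)
r(c, L) = 1332
R(P) = 222 (R(P) = (30 + 177) + 15 = 207 + 15 = 222)
(v(-199, -38) + r(-64, -139))/(47837 + R(-90)) = (89/2 + 1332)/(47837 + 222) = (2753/2)/48059 = (2753/2)*(1/48059) = 2753/96118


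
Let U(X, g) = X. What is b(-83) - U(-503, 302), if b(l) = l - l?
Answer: 503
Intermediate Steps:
b(l) = 0
b(-83) - U(-503, 302) = 0 - 1*(-503) = 0 + 503 = 503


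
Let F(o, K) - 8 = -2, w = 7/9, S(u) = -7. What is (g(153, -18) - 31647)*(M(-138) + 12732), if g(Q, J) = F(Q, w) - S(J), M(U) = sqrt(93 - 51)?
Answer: -402764088 - 31634*sqrt(42) ≈ -4.0297e+8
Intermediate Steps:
w = 7/9 (w = 7*(1/9) = 7/9 ≈ 0.77778)
M(U) = sqrt(42)
F(o, K) = 6 (F(o, K) = 8 - 2 = 6)
g(Q, J) = 13 (g(Q, J) = 6 - 1*(-7) = 6 + 7 = 13)
(g(153, -18) - 31647)*(M(-138) + 12732) = (13 - 31647)*(sqrt(42) + 12732) = -31634*(12732 + sqrt(42)) = -402764088 - 31634*sqrt(42)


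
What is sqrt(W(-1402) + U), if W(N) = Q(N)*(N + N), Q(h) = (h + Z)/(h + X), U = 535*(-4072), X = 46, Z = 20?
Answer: I*sqrt(250686114018)/339 ≈ 1476.9*I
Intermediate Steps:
U = -2178520
Q(h) = (20 + h)/(46 + h) (Q(h) = (h + 20)/(h + 46) = (20 + h)/(46 + h))
W(N) = 2*N*(20 + N)/(46 + N) (W(N) = ((20 + N)/(46 + N))*(N + N) = ((20 + N)/(46 + N))*(2*N) = 2*N*(20 + N)/(46 + N))
sqrt(W(-1402) + U) = sqrt(2*(-1402)*(20 - 1402)/(46 - 1402) - 2178520) = sqrt(2*(-1402)*(-1382)/(-1356) - 2178520) = sqrt(2*(-1402)*(-1/1356)*(-1382) - 2178520) = sqrt(-968782/339 - 2178520) = sqrt(-739487062/339) = I*sqrt(250686114018)/339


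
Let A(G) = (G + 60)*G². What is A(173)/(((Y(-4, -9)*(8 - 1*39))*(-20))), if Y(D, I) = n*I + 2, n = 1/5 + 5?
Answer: -6973457/27776 ≈ -251.06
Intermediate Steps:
n = 26/5 (n = ⅕ + 5 = 26/5 ≈ 5.2000)
Y(D, I) = 2 + 26*I/5 (Y(D, I) = 26*I/5 + 2 = 2 + 26*I/5)
A(G) = G²*(60 + G) (A(G) = (60 + G)*G² = G²*(60 + G))
A(173)/(((Y(-4, -9)*(8 - 1*39))*(-20))) = (173²*(60 + 173))/((((2 + (26/5)*(-9))*(8 - 1*39))*(-20))) = (29929*233)/((((2 - 234/5)*(8 - 39))*(-20))) = 6973457/((-224/5*(-31)*(-20))) = 6973457/(((6944/5)*(-20))) = 6973457/(-27776) = 6973457*(-1/27776) = -6973457/27776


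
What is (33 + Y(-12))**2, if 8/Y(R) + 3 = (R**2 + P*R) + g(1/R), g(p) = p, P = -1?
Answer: 3678543801/3367225 ≈ 1092.5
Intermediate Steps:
Y(R) = 8/(-3 + 1/R + R**2 - R) (Y(R) = 8/(-3 + ((R**2 - R) + 1/R)) = 8/(-3 + (1/R + R**2 - R)) = 8/(-3 + 1/R + R**2 - R))
(33 + Y(-12))**2 = (33 + 8*(-12)/(1 - 12*(-3 + (-12)**2 - 1*(-12))))**2 = (33 + 8*(-12)/(1 - 12*(-3 + 144 + 12)))**2 = (33 + 8*(-12)/(1 - 12*153))**2 = (33 + 8*(-12)/(1 - 1836))**2 = (33 + 8*(-12)/(-1835))**2 = (33 + 8*(-12)*(-1/1835))**2 = (33 + 96/1835)**2 = (60651/1835)**2 = 3678543801/3367225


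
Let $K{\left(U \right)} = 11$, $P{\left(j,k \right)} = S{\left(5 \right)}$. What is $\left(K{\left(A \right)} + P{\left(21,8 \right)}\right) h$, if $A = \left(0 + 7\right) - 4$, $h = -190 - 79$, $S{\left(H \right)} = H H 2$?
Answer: $-16409$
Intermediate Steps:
$S{\left(H \right)} = 2 H^{2}$ ($S{\left(H \right)} = H^{2} \cdot 2 = 2 H^{2}$)
$P{\left(j,k \right)} = 50$ ($P{\left(j,k \right)} = 2 \cdot 5^{2} = 2 \cdot 25 = 50$)
$h = -269$ ($h = -190 - 79 = -269$)
$A = 3$ ($A = 7 - 4 = 3$)
$\left(K{\left(A \right)} + P{\left(21,8 \right)}\right) h = \left(11 + 50\right) \left(-269\right) = 61 \left(-269\right) = -16409$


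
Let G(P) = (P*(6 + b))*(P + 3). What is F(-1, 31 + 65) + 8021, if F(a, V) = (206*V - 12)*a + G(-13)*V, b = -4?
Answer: 13217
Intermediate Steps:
G(P) = 2*P*(3 + P) (G(P) = (P*(6 - 4))*(P + 3) = (P*2)*(3 + P) = (2*P)*(3 + P) = 2*P*(3 + P))
F(a, V) = 260*V + a*(-12 + 206*V) (F(a, V) = (206*V - 12)*a + (2*(-13)*(3 - 13))*V = (-12 + 206*V)*a + (2*(-13)*(-10))*V = a*(-12 + 206*V) + 260*V = 260*V + a*(-12 + 206*V))
F(-1, 31 + 65) + 8021 = (-12*(-1) + 260*(31 + 65) + 206*(31 + 65)*(-1)) + 8021 = (12 + 260*96 + 206*96*(-1)) + 8021 = (12 + 24960 - 19776) + 8021 = 5196 + 8021 = 13217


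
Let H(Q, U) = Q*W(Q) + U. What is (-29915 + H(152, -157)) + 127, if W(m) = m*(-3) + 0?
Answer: -99257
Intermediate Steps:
W(m) = -3*m (W(m) = -3*m + 0 = -3*m)
H(Q, U) = U - 3*Q**2 (H(Q, U) = Q*(-3*Q) + U = -3*Q**2 + U = U - 3*Q**2)
(-29915 + H(152, -157)) + 127 = (-29915 + (-157 - 3*152**2)) + 127 = (-29915 + (-157 - 3*23104)) + 127 = (-29915 + (-157 - 69312)) + 127 = (-29915 - 69469) + 127 = -99384 + 127 = -99257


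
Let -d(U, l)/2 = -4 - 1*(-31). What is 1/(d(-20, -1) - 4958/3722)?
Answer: -1861/102973 ≈ -0.018073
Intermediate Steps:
d(U, l) = -54 (d(U, l) = -2*(-4 - 1*(-31)) = -2*(-4 + 31) = -2*27 = -54)
1/(d(-20, -1) - 4958/3722) = 1/(-54 - 4958/3722) = 1/(-54 - 1*2479/1861) = 1/(-54 - 2479/1861) = 1/(-102973/1861) = -1861/102973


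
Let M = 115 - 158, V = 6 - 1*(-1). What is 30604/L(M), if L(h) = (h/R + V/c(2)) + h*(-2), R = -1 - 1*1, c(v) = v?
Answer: 30604/111 ≈ 275.71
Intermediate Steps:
R = -2 (R = -1 - 1 = -2)
V = 7 (V = 6 + 1 = 7)
M = -43
L(h) = 7/2 - 5*h/2 (L(h) = (h/(-2) + 7/2) + h*(-2) = (h*(-½) + 7*(½)) - 2*h = (-h/2 + 7/2) - 2*h = (7/2 - h/2) - 2*h = 7/2 - 5*h/2)
30604/L(M) = 30604/(7/2 - 5/2*(-43)) = 30604/(7/2 + 215/2) = 30604/111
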